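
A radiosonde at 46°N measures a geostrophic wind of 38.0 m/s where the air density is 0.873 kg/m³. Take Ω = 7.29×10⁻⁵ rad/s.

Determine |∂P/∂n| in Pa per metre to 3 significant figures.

Coriolis parameter at 46°N:
f = 2Ω sin φ = 2 × 7.29×10⁻⁵ × sin 46° = 1.05×10⁻⁴ s⁻¹
Geostrophic balance rearranged: |∂P/∂n| = f ρ V_g
|∂P/∂n| = 1.05×10⁻⁴ × 0.873 × 38.0 = 3.48×10⁻³ Pa/m

3.48×10⁻³ Pa/m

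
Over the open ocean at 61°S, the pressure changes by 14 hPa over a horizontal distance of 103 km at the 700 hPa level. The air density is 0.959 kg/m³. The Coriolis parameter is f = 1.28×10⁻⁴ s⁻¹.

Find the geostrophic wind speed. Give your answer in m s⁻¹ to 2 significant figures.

Pressure gradient: |∂P/∂n| = 1400 Pa / 103000 m = 1.36×10⁻² Pa/m
Geostrophic balance (pressure-gradient force = Coriolis force):
V_g = (1/(fρ)) |∂P/∂n| = 1.36×10⁻² / (1.28×10⁻⁴ × 0.959) = 111 m/s

110 m s⁻¹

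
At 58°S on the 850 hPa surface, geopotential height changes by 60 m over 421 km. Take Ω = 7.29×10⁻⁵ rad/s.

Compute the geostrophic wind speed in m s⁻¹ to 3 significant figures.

Coriolis parameter at 58°S:
f = 2Ω sin φ = 2 × 7.29×10⁻⁵ × sin 58° = 1.24×10⁻⁴ s⁻¹
Height gradient: |∂Z/∂n| = 60 m / 421000 m = 1.43×10⁻⁴
On a pressure surface, geostrophic balance gives V_g = (g/f)|∂Z/∂n|:
V_g = 9.81 × 1.43×10⁻⁴ / 1.24×10⁻⁴ = 11.3 m/s

11.3 m s⁻¹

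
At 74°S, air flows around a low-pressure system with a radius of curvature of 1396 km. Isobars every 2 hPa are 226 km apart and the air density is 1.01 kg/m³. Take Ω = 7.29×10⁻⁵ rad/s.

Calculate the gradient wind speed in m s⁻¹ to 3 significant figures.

Coriolis parameter at 74°S:
f = 2Ω sin φ = 2 × 7.29×10⁻⁵ × sin 74° = 1.40×10⁻⁴ s⁻¹
Pressure gradient: |∂P/∂n| = 200 Pa / 226000 m = 8.85×10⁻⁴ Pa/m
Geostrophic speed: V_g = |∂P/∂n|/(fρ) = 8.85×10⁻⁴/(1.40×10⁻⁴ × 1.01) = 6.25 m/s
Around a low, centrifugal force acts outward with Coriolis, so pressure-gradient force balances both:
(1/ρ)|∂P/∂n| = fV + V²/R  →  V² + fR·V − fR·V_g = 0
With fR = 1.40×10⁻⁴ × 1396×10³ m = 196 m/s:
V = [−fR + √((fR)² + 4 fR V_g)]/2 = [−196 + √(196² + 4×196×6.25)]/2 = 6.06 m/s
Subgeostrophic (V < V_g = 6.25 m/s), as expected around a low.

6.06 m s⁻¹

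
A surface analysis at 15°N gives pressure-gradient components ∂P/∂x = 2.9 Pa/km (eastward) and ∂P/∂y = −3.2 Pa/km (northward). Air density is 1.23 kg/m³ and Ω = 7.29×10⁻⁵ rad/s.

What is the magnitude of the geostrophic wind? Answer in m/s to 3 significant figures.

93.0 m/s

Coriolis parameter at 15°N:
f = 2Ω sin φ = 2 × 7.29×10⁻⁵ × sin 15° = 3.77×10⁻⁵ s⁻¹
Component geostrophic relations (x east, y north):
u_g = −(1/(fρ)) ∂P/∂y,  v_g = (1/(fρ)) ∂P/∂x
u_g = −(−3.2×10⁻³)/(3.77×10⁻⁵ × 1.23) = 68.9 m/s;  v_g = (2.9×10⁻³)/(3.77×10⁻⁵ × 1.23) = 62.5 m/s
|V_g| = √(u_g² + v_g²) = 93.0 m/s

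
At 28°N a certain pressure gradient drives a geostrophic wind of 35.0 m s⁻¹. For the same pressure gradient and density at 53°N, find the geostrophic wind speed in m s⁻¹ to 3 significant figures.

20.6 m s⁻¹

With the same pressure gradient and density, V_g ∝ 1/f ∝ 1/sin φ.
V₂ = V₁ · sin φ₁ / sin φ₂ = 35.0 × sin 28° / sin 53°
V₂ = 35.0 × 0.4695/0.7986 = 20.6 m s⁻¹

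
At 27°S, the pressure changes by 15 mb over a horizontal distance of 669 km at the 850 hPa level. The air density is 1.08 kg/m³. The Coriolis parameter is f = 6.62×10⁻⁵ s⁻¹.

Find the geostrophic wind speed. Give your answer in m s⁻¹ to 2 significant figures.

31 m s⁻¹

Pressure gradient: |∂P/∂n| = 1500 Pa / 669000 m = 2.24×10⁻³ Pa/m
Geostrophic balance (pressure-gradient force = Coriolis force):
V_g = (1/(fρ)) |∂P/∂n| = 2.24×10⁻³ / (6.62×10⁻⁵ × 1.08) = 31.4 m/s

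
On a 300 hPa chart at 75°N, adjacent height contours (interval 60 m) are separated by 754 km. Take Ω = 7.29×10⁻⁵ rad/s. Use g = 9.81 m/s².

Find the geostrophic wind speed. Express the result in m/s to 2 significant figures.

5.5 m/s

Coriolis parameter at 75°N:
f = 2Ω sin φ = 2 × 7.29×10⁻⁵ × sin 75° = 1.41×10⁻⁴ s⁻¹
Height gradient: |∂Z/∂n| = 60 m / 754000 m = 7.96×10⁻⁵
On a pressure surface, geostrophic balance gives V_g = (g/f)|∂Z/∂n|:
V_g = 9.81 × 7.96×10⁻⁵ / 1.41×10⁻⁴ = 5.54 m/s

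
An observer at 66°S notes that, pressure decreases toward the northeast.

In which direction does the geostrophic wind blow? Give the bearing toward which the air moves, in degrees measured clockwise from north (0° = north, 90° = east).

The pressure-gradient force points toward the northeast (bearing 045°).
Geostrophic balance: in the Southern Hemisphere the Coriolis force deflects motion to the left, so the geostrophic wind blows 90° to the left of the pressure-gradient force (low pressure on the right).
Rotating 045° by 90° counterclockwise gives 315° — the wind blows toward the northwest.

315°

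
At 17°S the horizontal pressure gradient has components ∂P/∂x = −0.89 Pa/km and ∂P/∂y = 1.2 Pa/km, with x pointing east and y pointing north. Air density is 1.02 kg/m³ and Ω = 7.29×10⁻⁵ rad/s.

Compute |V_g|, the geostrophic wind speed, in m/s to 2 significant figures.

34 m/s

Coriolis parameter at 17°S:
f = 2Ω sin φ = 2 × 7.29×10⁻⁵ × sin 17° = 4.26×10⁻⁵ s⁻¹
In the Southern Hemisphere f is negative: f = −4.26×10⁻⁵ s⁻¹.
Component geostrophic relations (x east, y north):
u_g = −(1/(fρ)) ∂P/∂y,  v_g = (1/(fρ)) ∂P/∂x
u_g = −(1.2×10⁻³)/(−4.26×10⁻⁵ × 1.02) = 27.6 m/s;  v_g = (−0.89×10⁻³)/(−4.26×10⁻⁵ × 1.02) = 20.5 m/s
|V_g| = √(u_g² + v_g²) = 34.4 m/s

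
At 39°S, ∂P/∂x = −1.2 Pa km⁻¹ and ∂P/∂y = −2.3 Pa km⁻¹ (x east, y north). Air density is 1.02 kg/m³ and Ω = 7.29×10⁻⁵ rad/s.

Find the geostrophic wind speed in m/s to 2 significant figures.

Coriolis parameter at 39°S:
f = 2Ω sin φ = 2 × 7.29×10⁻⁵ × sin 39° = 9.18×10⁻⁵ s⁻¹
In the Southern Hemisphere f is negative: f = −9.18×10⁻⁵ s⁻¹.
Component geostrophic relations (x east, y north):
u_g = −(1/(fρ)) ∂P/∂y,  v_g = (1/(fρ)) ∂P/∂x
u_g = −(−2.3×10⁻³)/(−9.18×10⁻⁵ × 1.02) = −24.6 m/s;  v_g = (−1.2×10⁻³)/(−9.18×10⁻⁵ × 1.02) = 12.8 m/s
|V_g| = √(u_g² + v_g²) = 27.7 m/s

28 m/s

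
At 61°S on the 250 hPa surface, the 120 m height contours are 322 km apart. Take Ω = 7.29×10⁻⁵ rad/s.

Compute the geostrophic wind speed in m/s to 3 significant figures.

Coriolis parameter at 61°S:
f = 2Ω sin φ = 2 × 7.29×10⁻⁵ × sin 61° = 1.28×10⁻⁴ s⁻¹
Height gradient: |∂Z/∂n| = 120 m / 322000 m = 3.73×10⁻⁴
On a pressure surface, geostrophic balance gives V_g = (g/f)|∂Z/∂n|:
V_g = 9.81 × 3.73×10⁻⁴ / 1.28×10⁻⁴ = 28.7 m/s

28.7 m/s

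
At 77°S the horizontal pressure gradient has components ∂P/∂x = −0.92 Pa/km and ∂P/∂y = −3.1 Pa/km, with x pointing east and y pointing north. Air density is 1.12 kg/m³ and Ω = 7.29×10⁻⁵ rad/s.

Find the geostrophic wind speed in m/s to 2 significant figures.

20 m/s

Coriolis parameter at 77°S:
f = 2Ω sin φ = 2 × 7.29×10⁻⁵ × sin 77° = 1.42×10⁻⁴ s⁻¹
In the Southern Hemisphere f is negative: f = −1.42×10⁻⁴ s⁻¹.
Component geostrophic relations (x east, y north):
u_g = −(1/(fρ)) ∂P/∂y,  v_g = (1/(fρ)) ∂P/∂x
u_g = −(−3.1×10⁻³)/(−1.42×10⁻⁴ × 1.12) = −19.5 m/s;  v_g = (−0.92×10⁻³)/(−1.42×10⁻⁴ × 1.12) = 5.78 m/s
|V_g| = √(u_g² + v_g²) = 20.3 m/s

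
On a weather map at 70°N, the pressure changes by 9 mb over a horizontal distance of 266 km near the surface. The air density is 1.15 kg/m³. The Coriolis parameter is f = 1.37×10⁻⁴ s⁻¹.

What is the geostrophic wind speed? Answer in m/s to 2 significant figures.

Pressure gradient: |∂P/∂n| = 900 Pa / 266000 m = 3.38×10⁻³ Pa/m
Geostrophic balance (pressure-gradient force = Coriolis force):
V_g = (1/(fρ)) |∂P/∂n| = 3.38×10⁻³ / (1.37×10⁻⁴ × 1.15) = 21.5 m/s

21 m/s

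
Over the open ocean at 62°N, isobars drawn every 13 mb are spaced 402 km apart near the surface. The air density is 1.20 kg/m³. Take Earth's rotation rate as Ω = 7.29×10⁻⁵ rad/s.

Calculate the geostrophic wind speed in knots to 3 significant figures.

Coriolis parameter at 62°N:
f = 2Ω sin φ = 2 × 7.29×10⁻⁵ × sin 62° = 1.29×10⁻⁴ s⁻¹
Pressure gradient: |∂P/∂n| = 1300 Pa / 402000 m = 3.23×10⁻³ Pa/m
Geostrophic balance (pressure-gradient force = Coriolis force):
V_g = (1/(fρ)) |∂P/∂n| = 3.23×10⁻³ / (1.29×10⁻⁴ × 1.20) = 20.9 m/s
Converting: 20.9 m/s × 1.944 = 40.7 knots

40.7 knots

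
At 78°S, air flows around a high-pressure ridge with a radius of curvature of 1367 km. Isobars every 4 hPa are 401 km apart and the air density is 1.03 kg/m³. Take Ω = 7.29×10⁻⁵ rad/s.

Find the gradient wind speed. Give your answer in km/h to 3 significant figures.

Coriolis parameter at 78°S:
f = 2Ω sin φ = 2 × 7.29×10⁻⁵ × sin 78° = 1.43×10⁻⁴ s⁻¹
Pressure gradient: |∂P/∂n| = 400 Pa / 401000 m = 9.98×10⁻⁴ Pa/m
Geostrophic speed: V_g = |∂P/∂n|/(fρ) = 9.98×10⁻⁴/(1.43×10⁻⁴ × 1.03) = 6.79 m/s
Around a high, pressure-gradient force acts outward with centrifugal, so Coriolis balances both:
fV = (1/ρ)|∂P/∂n| + V²/R  →  V² − fR·V + fR·V_g = 0
With fR = 1.43×10⁻⁴ × 1367×10³ m = 195 m/s:
V = [fR − √((fR)² − 4 fR V_g)]/2 = [195 − √(195² − 4×195×6.79)]/2 = 7.05 m/s
Supergeostrophic (V > V_g = 6.79 m/s), as expected around a high.
Converting: 7.05 m/s × 3.6 = 25.4 km/h

25.4 km/h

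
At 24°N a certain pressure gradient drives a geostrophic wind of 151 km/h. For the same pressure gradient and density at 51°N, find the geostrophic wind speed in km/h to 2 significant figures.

79 km/h

With the same pressure gradient and density, V_g ∝ 1/f ∝ 1/sin φ.
V₂ = V₁ · sin φ₁ / sin φ₂ = 151 × sin 24° / sin 51°
V₂ = 151 × 0.4067/0.7771 = 79 km/h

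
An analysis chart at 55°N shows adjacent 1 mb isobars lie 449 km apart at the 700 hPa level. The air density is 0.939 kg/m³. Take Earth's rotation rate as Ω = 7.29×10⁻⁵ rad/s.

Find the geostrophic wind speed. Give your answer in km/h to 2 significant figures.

7.1 km/h

Coriolis parameter at 55°N:
f = 2Ω sin φ = 2 × 7.29×10⁻⁵ × sin 55° = 1.19×10⁻⁴ s⁻¹
Pressure gradient: |∂P/∂n| = 100 Pa / 449000 m = 2.23×10⁻⁴ Pa/m
Geostrophic balance (pressure-gradient force = Coriolis force):
V_g = (1/(fρ)) |∂P/∂n| = 2.23×10⁻⁴ / (1.19×10⁻⁴ × 0.939) = 1.99 m/s
Converting: 1.99 m/s × 3.6 = 7.1 km/h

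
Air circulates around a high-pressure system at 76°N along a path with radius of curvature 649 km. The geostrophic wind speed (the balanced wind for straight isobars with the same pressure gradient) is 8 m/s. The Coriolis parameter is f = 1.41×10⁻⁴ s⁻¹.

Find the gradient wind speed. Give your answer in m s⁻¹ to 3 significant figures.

Around a high, pressure-gradient force acts outward with centrifugal, so Coriolis balances both:
fV = (1/ρ)|∂P/∂n| + V²/R  →  V² − fR·V + fR·V_g = 0
With fR = 1.41×10⁻⁴ × 649×10³ m = 91.5 m/s:
V = [fR − √((fR)² − 4 fR V_g)]/2 = [91.5 − √(91.5² − 4×91.5×8)]/2 = 8.86 m/s
Supergeostrophic (V > V_g = 8 m/s), as expected around a high.

8.86 m s⁻¹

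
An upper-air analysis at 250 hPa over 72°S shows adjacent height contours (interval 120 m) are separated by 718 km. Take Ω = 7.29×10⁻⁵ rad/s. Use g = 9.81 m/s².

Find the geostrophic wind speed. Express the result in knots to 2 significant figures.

23 knots

Coriolis parameter at 72°S:
f = 2Ω sin φ = 2 × 7.29×10⁻⁵ × sin 72° = 1.39×10⁻⁴ s⁻¹
Height gradient: |∂Z/∂n| = 120 m / 718000 m = 1.67×10⁻⁴
On a pressure surface, geostrophic balance gives V_g = (g/f)|∂Z/∂n|:
V_g = 9.81 × 1.67×10⁻⁴ / 1.39×10⁻⁴ = 11.8 m/s
Converting: 11.8 m/s × 1.944 = 23 knots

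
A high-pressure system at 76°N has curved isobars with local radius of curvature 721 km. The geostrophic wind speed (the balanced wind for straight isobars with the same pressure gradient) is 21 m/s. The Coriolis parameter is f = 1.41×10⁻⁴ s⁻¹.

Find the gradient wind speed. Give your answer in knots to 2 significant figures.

58 knots

Around a high, pressure-gradient force acts outward with centrifugal, so Coriolis balances both:
fV = (1/ρ)|∂P/∂n| + V²/R  →  V² − fR·V + fR·V_g = 0
With fR = 1.41×10⁻⁴ × 721×10³ m = 102 m/s:
V = [fR − √((fR)² − 4 fR V_g)]/2 = [102 − √(102² − 4×102×21)]/2 = 29.6 m/s
Supergeostrophic (V > V_g = 21 m/s), as expected around a high.
Converting: 29.6 m/s × 1.944 = 58 knots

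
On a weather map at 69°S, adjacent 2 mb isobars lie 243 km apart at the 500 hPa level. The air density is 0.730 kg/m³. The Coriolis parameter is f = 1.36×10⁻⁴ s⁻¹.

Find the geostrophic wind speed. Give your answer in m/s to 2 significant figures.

Pressure gradient: |∂P/∂n| = 200 Pa / 243000 m = 8.23×10⁻⁴ Pa/m
Geostrophic balance (pressure-gradient force = Coriolis force):
V_g = (1/(fρ)) |∂P/∂n| = 8.23×10⁻⁴ / (1.36×10⁻⁴ × 0.730) = 8.29 m/s

8.3 m/s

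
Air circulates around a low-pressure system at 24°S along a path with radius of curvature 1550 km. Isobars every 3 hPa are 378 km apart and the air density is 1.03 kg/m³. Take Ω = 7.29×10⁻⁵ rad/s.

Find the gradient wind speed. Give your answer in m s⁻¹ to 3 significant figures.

11.5 m s⁻¹

Coriolis parameter at 24°S:
f = 2Ω sin φ = 2 × 7.29×10⁻⁵ × sin 24° = 5.93×10⁻⁵ s⁻¹
Pressure gradient: |∂P/∂n| = 300 Pa / 378000 m = 7.94×10⁻⁴ Pa/m
Geostrophic speed: V_g = |∂P/∂n|/(fρ) = 7.94×10⁻⁴/(5.93×10⁻⁵ × 1.03) = 13.0 m/s
Around a low, centrifugal force acts outward with Coriolis, so pressure-gradient force balances both:
(1/ρ)|∂P/∂n| = fV + V²/R  →  V² + fR·V − fR·V_g = 0
With fR = 5.93×10⁻⁵ × 1550×10³ m = 91.9 m/s:
V = [−fR + √((fR)² + 4 fR V_g)]/2 = [−91.9 + √(91.9² + 4×91.9×13)]/2 = 11.5 m/s
Subgeostrophic (V < V_g = 13 m/s), as expected around a low.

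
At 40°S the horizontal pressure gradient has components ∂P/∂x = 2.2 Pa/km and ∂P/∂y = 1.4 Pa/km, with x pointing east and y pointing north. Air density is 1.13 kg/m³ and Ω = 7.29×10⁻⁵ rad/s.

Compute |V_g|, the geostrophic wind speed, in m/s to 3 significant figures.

Coriolis parameter at 40°S:
f = 2Ω sin φ = 2 × 7.29×10⁻⁵ × sin 40° = 9.37×10⁻⁵ s⁻¹
In the Southern Hemisphere f is negative: f = −9.37×10⁻⁵ s⁻¹.
Component geostrophic relations (x east, y north):
u_g = −(1/(fρ)) ∂P/∂y,  v_g = (1/(fρ)) ∂P/∂x
u_g = −(1.4×10⁻³)/(−9.37×10⁻⁵ × 1.13) = 13.2 m/s;  v_g = (2.2×10⁻³)/(−9.37×10⁻⁵ × 1.13) = −20.8 m/s
|V_g| = √(u_g² + v_g²) = 24.6 m/s

24.6 m/s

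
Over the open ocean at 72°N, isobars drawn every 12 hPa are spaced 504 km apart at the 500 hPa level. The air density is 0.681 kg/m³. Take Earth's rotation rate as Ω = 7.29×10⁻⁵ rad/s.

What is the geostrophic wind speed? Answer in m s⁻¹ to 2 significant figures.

Coriolis parameter at 72°N:
f = 2Ω sin φ = 2 × 7.29×10⁻⁵ × sin 72° = 1.39×10⁻⁴ s⁻¹
Pressure gradient: |∂P/∂n| = 1200 Pa / 504000 m = 2.38×10⁻³ Pa/m
Geostrophic balance (pressure-gradient force = Coriolis force):
V_g = (1/(fρ)) |∂P/∂n| = 2.38×10⁻³ / (1.39×10⁻⁴ × 0.681) = 25.2 m/s

25 m s⁻¹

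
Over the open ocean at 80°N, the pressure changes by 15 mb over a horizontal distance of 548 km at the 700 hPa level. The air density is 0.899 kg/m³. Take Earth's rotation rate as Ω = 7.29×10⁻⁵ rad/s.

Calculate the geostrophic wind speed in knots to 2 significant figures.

41 knots

Coriolis parameter at 80°N:
f = 2Ω sin φ = 2 × 7.29×10⁻⁵ × sin 80° = 1.44×10⁻⁴ s⁻¹
Pressure gradient: |∂P/∂n| = 1500 Pa / 548000 m = 2.74×10⁻³ Pa/m
Geostrophic balance (pressure-gradient force = Coriolis force):
V_g = (1/(fρ)) |∂P/∂n| = 2.74×10⁻³ / (1.44×10⁻⁴ × 0.899) = 21.2 m/s
Converting: 21.2 m/s × 1.944 = 41 knots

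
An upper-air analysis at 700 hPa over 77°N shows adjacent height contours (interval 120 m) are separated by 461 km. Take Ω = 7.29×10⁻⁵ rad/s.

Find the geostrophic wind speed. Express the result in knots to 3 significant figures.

Coriolis parameter at 77°N:
f = 2Ω sin φ = 2 × 7.29×10⁻⁵ × sin 77° = 1.42×10⁻⁴ s⁻¹
Height gradient: |∂Z/∂n| = 120 m / 461000 m = 2.60×10⁻⁴
On a pressure surface, geostrophic balance gives V_g = (g/f)|∂Z/∂n|:
V_g = 9.81 × 2.60×10⁻⁴ / 1.42×10⁻⁴ = 18.0 m/s
Converting: 18.0 m/s × 1.944 = 34.9 knots

34.9 knots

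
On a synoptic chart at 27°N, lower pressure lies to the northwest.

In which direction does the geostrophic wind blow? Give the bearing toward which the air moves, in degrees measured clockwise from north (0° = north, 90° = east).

The pressure-gradient force points toward the northwest (bearing 315°).
Geostrophic balance: in the Northern Hemisphere the Coriolis force deflects motion to the right, so the geostrophic wind blows 90° to the right of the pressure-gradient force (low pressure on the left).
Rotating 315° by 90° clockwise gives 045° — the wind blows toward the northeast.

045°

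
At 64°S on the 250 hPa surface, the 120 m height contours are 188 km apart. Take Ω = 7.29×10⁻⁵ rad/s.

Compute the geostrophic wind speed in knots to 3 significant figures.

Coriolis parameter at 64°S:
f = 2Ω sin φ = 2 × 7.29×10⁻⁵ × sin 64° = 1.31×10⁻⁴ s⁻¹
Height gradient: |∂Z/∂n| = 120 m / 188000 m = 6.38×10⁻⁴
On a pressure surface, geostrophic balance gives V_g = (g/f)|∂Z/∂n|:
V_g = 9.81 × 6.38×10⁻⁴ / 1.31×10⁻⁴ = 47.8 m/s
Converting: 47.8 m/s × 1.944 = 92.9 knots

92.9 knots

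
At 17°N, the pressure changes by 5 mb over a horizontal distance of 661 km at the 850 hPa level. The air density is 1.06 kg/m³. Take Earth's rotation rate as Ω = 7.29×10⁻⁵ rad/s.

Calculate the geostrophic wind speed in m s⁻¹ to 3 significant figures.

16.7 m s⁻¹

Coriolis parameter at 17°N:
f = 2Ω sin φ = 2 × 7.29×10⁻⁵ × sin 17° = 4.26×10⁻⁵ s⁻¹
Pressure gradient: |∂P/∂n| = 500 Pa / 661000 m = 7.56×10⁻⁴ Pa/m
Geostrophic balance (pressure-gradient force = Coriolis force):
V_g = (1/(fρ)) |∂P/∂n| = 7.56×10⁻⁴ / (4.26×10⁻⁵ × 1.06) = 16.7 m/s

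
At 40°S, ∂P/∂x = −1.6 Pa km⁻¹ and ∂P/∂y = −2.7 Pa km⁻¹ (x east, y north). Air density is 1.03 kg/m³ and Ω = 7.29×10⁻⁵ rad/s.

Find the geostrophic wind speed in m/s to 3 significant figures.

32.5 m/s

Coriolis parameter at 40°S:
f = 2Ω sin φ = 2 × 7.29×10⁻⁵ × sin 40° = 9.37×10⁻⁵ s⁻¹
In the Southern Hemisphere f is negative: f = −9.37×10⁻⁵ s⁻¹.
Component geostrophic relations (x east, y north):
u_g = −(1/(fρ)) ∂P/∂y,  v_g = (1/(fρ)) ∂P/∂x
u_g = −(−2.7×10⁻³)/(−9.37×10⁻⁵ × 1.03) = −28.0 m/s;  v_g = (−1.6×10⁻³)/(−9.37×10⁻⁵ × 1.03) = 16.6 m/s
|V_g| = √(u_g² + v_g²) = 32.5 m/s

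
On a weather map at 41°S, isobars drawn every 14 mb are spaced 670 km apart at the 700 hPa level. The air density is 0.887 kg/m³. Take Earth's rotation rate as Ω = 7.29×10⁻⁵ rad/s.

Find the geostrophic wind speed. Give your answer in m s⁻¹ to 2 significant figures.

Coriolis parameter at 41°S:
f = 2Ω sin φ = 2 × 7.29×10⁻⁵ × sin 41° = 9.57×10⁻⁵ s⁻¹
Pressure gradient: |∂P/∂n| = 1400 Pa / 670000 m = 2.09×10⁻³ Pa/m
Geostrophic balance (pressure-gradient force = Coriolis force):
V_g = (1/(fρ)) |∂P/∂n| = 2.09×10⁻³ / (9.57×10⁻⁵ × 0.887) = 24.6 m/s

25 m s⁻¹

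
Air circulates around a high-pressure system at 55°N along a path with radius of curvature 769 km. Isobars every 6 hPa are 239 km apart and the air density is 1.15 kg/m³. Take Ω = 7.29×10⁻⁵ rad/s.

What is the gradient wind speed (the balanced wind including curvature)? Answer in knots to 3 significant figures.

Coriolis parameter at 55°N:
f = 2Ω sin φ = 2 × 7.29×10⁻⁵ × sin 55° = 1.19×10⁻⁴ s⁻¹
Pressure gradient: |∂P/∂n| = 600 Pa / 239000 m = 2.51×10⁻³ Pa/m
Geostrophic speed: V_g = |∂P/∂n|/(fρ) = 2.51×10⁻³/(1.19×10⁻⁴ × 1.15) = 18.3 m/s
Around a high, pressure-gradient force acts outward with centrifugal, so Coriolis balances both:
fV = (1/ρ)|∂P/∂n| + V²/R  →  V² − fR·V + fR·V_g = 0
With fR = 1.19×10⁻⁴ × 769×10³ m = 91.8 m/s:
V = [fR − √((fR)² − 4 fR V_g)]/2 = [91.8 − √(91.8² − 4×91.8×18.3)]/2 = 25.2 m/s
Supergeostrophic (V > V_g = 18.3 m/s), as expected around a high.
Converting: 25.2 m/s × 1.944 = 49.0 knots

49.0 knots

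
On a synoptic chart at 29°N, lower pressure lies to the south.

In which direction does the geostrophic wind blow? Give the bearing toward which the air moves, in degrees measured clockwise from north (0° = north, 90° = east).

270°

The pressure-gradient force points toward the south (bearing 180°).
Geostrophic balance: in the Northern Hemisphere the Coriolis force deflects motion to the right, so the geostrophic wind blows 90° to the right of the pressure-gradient force (low pressure on the left).
Rotating 180° by 90° clockwise gives 270° — the wind blows toward the west.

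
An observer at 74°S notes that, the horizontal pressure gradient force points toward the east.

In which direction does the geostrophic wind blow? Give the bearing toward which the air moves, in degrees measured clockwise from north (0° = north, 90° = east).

000°

The pressure-gradient force points toward the east (bearing 090°).
Geostrophic balance: in the Southern Hemisphere the Coriolis force deflects motion to the left, so the geostrophic wind blows 90° to the left of the pressure-gradient force (low pressure on the right).
Rotating 090° by 90° counterclockwise gives 000° — the wind blows toward the north.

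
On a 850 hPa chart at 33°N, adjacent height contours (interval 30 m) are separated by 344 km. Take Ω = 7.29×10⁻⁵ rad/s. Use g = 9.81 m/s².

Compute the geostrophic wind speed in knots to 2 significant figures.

Coriolis parameter at 33°N:
f = 2Ω sin φ = 2 × 7.29×10⁻⁵ × sin 33° = 7.94×10⁻⁵ s⁻¹
Height gradient: |∂Z/∂n| = 30 m / 344000 m = 8.72×10⁻⁵
On a pressure surface, geostrophic balance gives V_g = (g/f)|∂Z/∂n|:
V_g = 9.81 × 8.72×10⁻⁵ / 7.94×10⁻⁵ = 10.8 m/s
Converting: 10.8 m/s × 1.944 = 21 knots

21 knots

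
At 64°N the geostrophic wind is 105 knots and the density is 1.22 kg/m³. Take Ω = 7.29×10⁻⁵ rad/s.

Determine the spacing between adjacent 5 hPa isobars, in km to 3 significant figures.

Coriolis parameter at 64°N:
f = 2Ω sin φ = 2 × 7.29×10⁻⁵ × sin 64° = 1.31×10⁻⁴ s⁻¹
Wind speed in SI: 105 knots = 54.0 m/s
Geostrophic balance rearranged: |∂P/∂n| = f ρ V_g
|∂P/∂n| = 1.31×10⁻⁴ × 1.22 × 54.0 = 8.64×10⁻³ Pa/m
Isobar spacing: Δn = ΔP/|∂P/∂n| = 500 Pa / 8.64×10⁻³ Pa/m = 57898 m ≈ 57.9 km

57.9 km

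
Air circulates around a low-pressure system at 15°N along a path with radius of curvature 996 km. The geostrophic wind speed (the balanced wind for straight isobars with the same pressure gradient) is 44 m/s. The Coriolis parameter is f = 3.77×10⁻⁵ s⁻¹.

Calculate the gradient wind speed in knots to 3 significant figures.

50.5 knots

Around a low, centrifugal force acts outward with Coriolis, so pressure-gradient force balances both:
(1/ρ)|∂P/∂n| = fV + V²/R  →  V² + fR·V − fR·V_g = 0
With fR = 3.77×10⁻⁵ × 996×10³ m = 37.5 m/s:
V = [−fR + √((fR)² + 4 fR V_g)]/2 = [−37.5 + √(37.5² + 4×37.5×44)]/2 = 26 m/s
Subgeostrophic (V < V_g = 44 m/s), as expected around a low.
Converting: 26 m/s × 1.944 = 50.5 knots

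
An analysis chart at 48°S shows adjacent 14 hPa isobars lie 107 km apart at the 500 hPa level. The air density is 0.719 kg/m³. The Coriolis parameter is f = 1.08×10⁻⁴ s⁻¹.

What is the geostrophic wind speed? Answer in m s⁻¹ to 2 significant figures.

Pressure gradient: |∂P/∂n| = 1400 Pa / 107000 m = 1.31×10⁻² Pa/m
Geostrophic balance (pressure-gradient force = Coriolis force):
V_g = (1/(fρ)) |∂P/∂n| = 1.31×10⁻² / (1.08×10⁻⁴ × 0.719) = 168 m/s

170 m s⁻¹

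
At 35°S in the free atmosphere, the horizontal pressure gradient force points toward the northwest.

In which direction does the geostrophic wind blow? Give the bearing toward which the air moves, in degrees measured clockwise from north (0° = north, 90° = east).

225°

The pressure-gradient force points toward the northwest (bearing 315°).
Geostrophic balance: in the Southern Hemisphere the Coriolis force deflects motion to the left, so the geostrophic wind blows 90° to the left of the pressure-gradient force (low pressure on the right).
Rotating 315° by 90° counterclockwise gives 225° — the wind blows toward the southwest.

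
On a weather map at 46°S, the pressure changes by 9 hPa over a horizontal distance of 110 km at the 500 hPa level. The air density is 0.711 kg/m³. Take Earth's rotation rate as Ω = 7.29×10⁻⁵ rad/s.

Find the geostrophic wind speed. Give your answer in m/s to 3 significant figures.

Coriolis parameter at 46°S:
f = 2Ω sin φ = 2 × 7.29×10⁻⁵ × sin 46° = 1.05×10⁻⁴ s⁻¹
Pressure gradient: |∂P/∂n| = 900 Pa / 110000 m = 8.18×10⁻³ Pa/m
Geostrophic balance (pressure-gradient force = Coriolis force):
V_g = (1/(fρ)) |∂P/∂n| = 8.18×10⁻³ / (1.05×10⁻⁴ × 0.711) = 110 m/s

110 m/s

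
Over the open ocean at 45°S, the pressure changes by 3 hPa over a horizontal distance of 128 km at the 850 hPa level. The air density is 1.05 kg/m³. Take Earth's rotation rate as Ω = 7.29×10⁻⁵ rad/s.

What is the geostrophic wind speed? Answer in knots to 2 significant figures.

Coriolis parameter at 45°S:
f = 2Ω sin φ = 2 × 7.29×10⁻⁵ × sin 45° = 1.03×10⁻⁴ s⁻¹
Pressure gradient: |∂P/∂n| = 300 Pa / 128000 m = 2.34×10⁻³ Pa/m
Geostrophic balance (pressure-gradient force = Coriolis force):
V_g = (1/(fρ)) |∂P/∂n| = 2.34×10⁻³ / (1.03×10⁻⁴ × 1.05) = 21.7 m/s
Converting: 21.7 m/s × 1.944 = 42 knots

42 knots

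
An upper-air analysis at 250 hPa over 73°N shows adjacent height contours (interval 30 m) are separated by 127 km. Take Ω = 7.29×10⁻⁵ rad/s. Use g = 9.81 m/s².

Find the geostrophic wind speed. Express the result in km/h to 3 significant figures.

59.8 km/h

Coriolis parameter at 73°N:
f = 2Ω sin φ = 2 × 7.29×10⁻⁵ × sin 73° = 1.39×10⁻⁴ s⁻¹
Height gradient: |∂Z/∂n| = 30 m / 127000 m = 2.36×10⁻⁴
On a pressure surface, geostrophic balance gives V_g = (g/f)|∂Z/∂n|:
V_g = 9.81 × 2.36×10⁻⁴ / 1.39×10⁻⁴ = 16.6 m/s
Converting: 16.6 m/s × 3.6 = 59.8 km/h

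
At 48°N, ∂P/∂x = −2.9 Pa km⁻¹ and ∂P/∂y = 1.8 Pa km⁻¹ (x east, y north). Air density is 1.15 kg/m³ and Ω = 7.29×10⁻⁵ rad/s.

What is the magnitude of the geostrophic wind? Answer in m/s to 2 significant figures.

27 m/s

Coriolis parameter at 48°N:
f = 2Ω sin φ = 2 × 7.29×10⁻⁵ × sin 48° = 1.08×10⁻⁴ s⁻¹
Component geostrophic relations (x east, y north):
u_g = −(1/(fρ)) ∂P/∂y,  v_g = (1/(fρ)) ∂P/∂x
u_g = −(1.8×10⁻³)/(1.08×10⁻⁴ × 1.15) = −14.4 m/s;  v_g = (−2.9×10⁻³)/(1.08×10⁻⁴ × 1.15) = −23.3 m/s
|V_g| = √(u_g² + v_g²) = 27.4 m/s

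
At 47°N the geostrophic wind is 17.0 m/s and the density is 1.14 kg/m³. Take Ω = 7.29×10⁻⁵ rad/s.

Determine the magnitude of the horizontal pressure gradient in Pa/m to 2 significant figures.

2.1×10⁻³ Pa/m

Coriolis parameter at 47°N:
f = 2Ω sin φ = 2 × 7.29×10⁻⁵ × sin 47° = 1.07×10⁻⁴ s⁻¹
Geostrophic balance rearranged: |∂P/∂n| = f ρ V_g
|∂P/∂n| = 1.07×10⁻⁴ × 1.14 × 17.0 = 2.07×10⁻³ Pa/m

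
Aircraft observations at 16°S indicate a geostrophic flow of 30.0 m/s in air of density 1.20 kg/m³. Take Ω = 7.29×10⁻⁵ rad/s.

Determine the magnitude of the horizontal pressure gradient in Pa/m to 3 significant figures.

1.45×10⁻³ Pa/m

Coriolis parameter at 16°S:
f = 2Ω sin φ = 2 × 7.29×10⁻⁵ × sin 16° = 4.02×10⁻⁵ s⁻¹
Geostrophic balance rearranged: |∂P/∂n| = f ρ V_g
|∂P/∂n| = 4.02×10⁻⁵ × 1.20 × 30.0 = 1.45×10⁻³ Pa/m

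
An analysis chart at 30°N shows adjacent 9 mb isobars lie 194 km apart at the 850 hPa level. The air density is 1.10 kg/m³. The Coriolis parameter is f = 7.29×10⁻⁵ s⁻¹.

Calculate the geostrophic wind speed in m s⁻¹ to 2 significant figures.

58 m s⁻¹

Pressure gradient: |∂P/∂n| = 900 Pa / 194000 m = 4.64×10⁻³ Pa/m
Geostrophic balance (pressure-gradient force = Coriolis force):
V_g = (1/(fρ)) |∂P/∂n| = 4.64×10⁻³ / (7.29×10⁻⁵ × 1.10) = 57.9 m/s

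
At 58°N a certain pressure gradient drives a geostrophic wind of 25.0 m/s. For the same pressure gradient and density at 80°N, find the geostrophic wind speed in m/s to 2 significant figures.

22 m/s

With the same pressure gradient and density, V_g ∝ 1/f ∝ 1/sin φ.
V₂ = V₁ · sin φ₁ / sin φ₂ = 25.0 × sin 58° / sin 80°
V₂ = 25.0 × 0.8480/0.9848 = 22 m/s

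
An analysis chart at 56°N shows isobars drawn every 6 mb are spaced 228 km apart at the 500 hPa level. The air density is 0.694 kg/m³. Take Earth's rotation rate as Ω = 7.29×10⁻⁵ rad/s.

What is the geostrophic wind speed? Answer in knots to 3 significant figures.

Coriolis parameter at 56°N:
f = 2Ω sin φ = 2 × 7.29×10⁻⁵ × sin 56° = 1.21×10⁻⁴ s⁻¹
Pressure gradient: |∂P/∂n| = 600 Pa / 228000 m = 2.63×10⁻³ Pa/m
Geostrophic balance (pressure-gradient force = Coriolis force):
V_g = (1/(fρ)) |∂P/∂n| = 2.63×10⁻³ / (1.21×10⁻⁴ × 0.694) = 31.4 m/s
Converting: 31.4 m/s × 1.944 = 61.0 knots

61.0 knots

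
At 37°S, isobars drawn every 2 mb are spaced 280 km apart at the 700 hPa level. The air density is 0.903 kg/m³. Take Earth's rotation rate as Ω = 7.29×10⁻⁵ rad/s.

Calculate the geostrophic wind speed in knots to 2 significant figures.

18 knots

Coriolis parameter at 37°S:
f = 2Ω sin φ = 2 × 7.29×10⁻⁵ × sin 37° = 8.77×10⁻⁵ s⁻¹
Pressure gradient: |∂P/∂n| = 200 Pa / 280000 m = 7.14×10⁻⁴ Pa/m
Geostrophic balance (pressure-gradient force = Coriolis force):
V_g = (1/(fρ)) |∂P/∂n| = 7.14×10⁻⁴ / (8.77×10⁻⁵ × 0.903) = 9.01 m/s
Converting: 9.01 m/s × 1.944 = 18 knots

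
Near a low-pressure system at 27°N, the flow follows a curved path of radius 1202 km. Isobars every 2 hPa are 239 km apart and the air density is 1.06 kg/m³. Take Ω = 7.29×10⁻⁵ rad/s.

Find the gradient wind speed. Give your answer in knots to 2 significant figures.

Coriolis parameter at 27°N:
f = 2Ω sin φ = 2 × 7.29×10⁻⁵ × sin 27° = 6.62×10⁻⁵ s⁻¹
Pressure gradient: |∂P/∂n| = 200 Pa / 239000 m = 8.37×10⁻⁴ Pa/m
Geostrophic speed: V_g = |∂P/∂n|/(fρ) = 8.37×10⁻⁴/(6.62×10⁻⁵ × 1.06) = 11.9 m/s
Around a low, centrifugal force acts outward with Coriolis, so pressure-gradient force balances both:
(1/ρ)|∂P/∂n| = fV + V²/R  →  V² + fR·V − fR·V_g = 0
With fR = 6.62×10⁻⁵ × 1202×10³ m = 79.6 m/s:
V = [−fR + √((fR)² + 4 fR V_g)]/2 = [−79.6 + √(79.6² + 4×79.6×11.9)]/2 = 10.5 m/s
Subgeostrophic (V < V_g = 11.9 m/s), as expected around a low.
Converting: 10.5 m/s × 1.944 = 20 knots

20 knots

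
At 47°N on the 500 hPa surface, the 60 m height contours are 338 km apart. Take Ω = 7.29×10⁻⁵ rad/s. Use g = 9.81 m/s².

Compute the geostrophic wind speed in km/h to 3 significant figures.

Coriolis parameter at 47°N:
f = 2Ω sin φ = 2 × 7.29×10⁻⁵ × sin 47° = 1.07×10⁻⁴ s⁻¹
Height gradient: |∂Z/∂n| = 60 m / 338000 m = 1.78×10⁻⁴
On a pressure surface, geostrophic balance gives V_g = (g/f)|∂Z/∂n|:
V_g = 9.81 × 1.78×10⁻⁴ / 1.07×10⁻⁴ = 16.3 m/s
Converting: 16.3 m/s × 3.6 = 58.8 km/h

58.8 km/h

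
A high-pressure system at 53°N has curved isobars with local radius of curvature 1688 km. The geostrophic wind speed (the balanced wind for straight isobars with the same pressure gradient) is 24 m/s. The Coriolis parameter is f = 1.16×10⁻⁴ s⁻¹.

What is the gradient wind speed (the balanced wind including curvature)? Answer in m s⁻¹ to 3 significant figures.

Around a high, pressure-gradient force acts outward with centrifugal, so Coriolis balances both:
fV = (1/ρ)|∂P/∂n| + V²/R  →  V² − fR·V + fR·V_g = 0
With fR = 1.16×10⁻⁴ × 1688×10³ m = 196 m/s:
V = [fR − √((fR)² − 4 fR V_g)]/2 = [196 − √(196² − 4×196×24)]/2 = 28 m/s
Supergeostrophic (V > V_g = 24 m/s), as expected around a high.

28.0 m s⁻¹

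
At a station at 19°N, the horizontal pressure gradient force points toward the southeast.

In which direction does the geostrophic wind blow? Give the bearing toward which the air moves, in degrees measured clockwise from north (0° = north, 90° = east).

225°

The pressure-gradient force points toward the southeast (bearing 135°).
Geostrophic balance: in the Northern Hemisphere the Coriolis force deflects motion to the right, so the geostrophic wind blows 90° to the right of the pressure-gradient force (low pressure on the left).
Rotating 135° by 90° clockwise gives 225° — the wind blows toward the southwest.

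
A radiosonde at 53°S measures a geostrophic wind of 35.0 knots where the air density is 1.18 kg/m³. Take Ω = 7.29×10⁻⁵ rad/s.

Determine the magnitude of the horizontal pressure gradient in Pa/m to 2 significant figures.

2.5×10⁻³ Pa/m

Coriolis parameter at 53°S:
f = 2Ω sin φ = 2 × 7.29×10⁻⁵ × sin 53° = 1.16×10⁻⁴ s⁻¹
Wind speed in SI: 35.0 knots = 18.0 m/s
Geostrophic balance rearranged: |∂P/∂n| = f ρ V_g
|∂P/∂n| = 1.16×10⁻⁴ × 1.18 × 18.0 = 2.47×10⁻³ Pa/m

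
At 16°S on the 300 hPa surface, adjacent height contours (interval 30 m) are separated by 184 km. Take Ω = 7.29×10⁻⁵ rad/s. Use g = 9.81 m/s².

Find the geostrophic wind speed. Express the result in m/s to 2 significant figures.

Coriolis parameter at 16°S:
f = 2Ω sin φ = 2 × 7.29×10⁻⁵ × sin 16° = 4.02×10⁻⁵ s⁻¹
Height gradient: |∂Z/∂n| = 30 m / 184000 m = 1.63×10⁻⁴
On a pressure surface, geostrophic balance gives V_g = (g/f)|∂Z/∂n|:
V_g = 9.81 × 1.63×10⁻⁴ / 4.02×10⁻⁵ = 39.8 m/s

40 m/s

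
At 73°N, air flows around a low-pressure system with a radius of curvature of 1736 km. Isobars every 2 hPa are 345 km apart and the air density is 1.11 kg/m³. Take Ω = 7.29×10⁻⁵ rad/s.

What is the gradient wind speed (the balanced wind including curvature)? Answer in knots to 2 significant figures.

7.2 knots

Coriolis parameter at 73°N:
f = 2Ω sin φ = 2 × 7.29×10⁻⁵ × sin 73° = 1.39×10⁻⁴ s⁻¹
Pressure gradient: |∂P/∂n| = 200 Pa / 345000 m = 5.80×10⁻⁴ Pa/m
Geostrophic speed: V_g = |∂P/∂n|/(fρ) = 5.80×10⁻⁴/(1.39×10⁻⁴ × 1.11) = 3.75 m/s
Around a low, centrifugal force acts outward with Coriolis, so pressure-gradient force balances both:
(1/ρ)|∂P/∂n| = fV + V²/R  →  V² + fR·V − fR·V_g = 0
With fR = 1.39×10⁻⁴ × 1736×10³ m = 242 m/s:
V = [−fR + √((fR)² + 4 fR V_g)]/2 = [−242 + √(242² + 4×242×3.75)]/2 = 3.69 m/s
Subgeostrophic (V < V_g = 3.75 m/s), as expected around a low.
Converting: 3.69 m/s × 1.944 = 7.2 knots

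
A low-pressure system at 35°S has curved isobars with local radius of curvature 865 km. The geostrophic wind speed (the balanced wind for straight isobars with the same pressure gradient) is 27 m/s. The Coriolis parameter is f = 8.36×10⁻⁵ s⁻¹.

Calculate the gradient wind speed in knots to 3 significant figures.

40.7 knots

Around a low, centrifugal force acts outward with Coriolis, so pressure-gradient force balances both:
(1/ρ)|∂P/∂n| = fV + V²/R  →  V² + fR·V − fR·V_g = 0
With fR = 8.36×10⁻⁵ × 865×10³ m = 72.3 m/s:
V = [−fR + √((fR)² + 4 fR V_g)]/2 = [−72.3 + √(72.3² + 4×72.3×27)]/2 = 20.9 m/s
Subgeostrophic (V < V_g = 27 m/s), as expected around a low.
Converting: 20.9 m/s × 1.944 = 40.7 knots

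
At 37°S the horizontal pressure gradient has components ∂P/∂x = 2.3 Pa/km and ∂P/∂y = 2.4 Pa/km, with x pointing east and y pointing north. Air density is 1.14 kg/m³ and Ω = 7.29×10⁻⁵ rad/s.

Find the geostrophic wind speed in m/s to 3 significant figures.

33.2 m/s

Coriolis parameter at 37°S:
f = 2Ω sin φ = 2 × 7.29×10⁻⁵ × sin 37° = 8.77×10⁻⁵ s⁻¹
In the Southern Hemisphere f is negative: f = −8.77×10⁻⁵ s⁻¹.
Component geostrophic relations (x east, y north):
u_g = −(1/(fρ)) ∂P/∂y,  v_g = (1/(fρ)) ∂P/∂x
u_g = −(2.4×10⁻³)/(−8.77×10⁻⁵ × 1.14) = 24.0 m/s;  v_g = (2.3×10⁻³)/(−8.77×10⁻⁵ × 1.14) = −23.0 m/s
|V_g| = √(u_g² + v_g²) = 33.2 m/s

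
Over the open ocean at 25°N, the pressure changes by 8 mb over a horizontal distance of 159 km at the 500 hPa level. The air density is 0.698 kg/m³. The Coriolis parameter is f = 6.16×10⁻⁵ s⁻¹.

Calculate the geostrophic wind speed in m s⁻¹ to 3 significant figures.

117 m s⁻¹

Pressure gradient: |∂P/∂n| = 800 Pa / 159000 m = 5.03×10⁻³ Pa/m
Geostrophic balance (pressure-gradient force = Coriolis force):
V_g = (1/(fρ)) |∂P/∂n| = 5.03×10⁻³ / (6.16×10⁻⁵ × 0.698) = 117 m/s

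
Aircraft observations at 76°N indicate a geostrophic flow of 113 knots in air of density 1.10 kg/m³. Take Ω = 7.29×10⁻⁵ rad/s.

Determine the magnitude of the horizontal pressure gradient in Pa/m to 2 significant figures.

9.0×10⁻³ Pa/m

Coriolis parameter at 76°N:
f = 2Ω sin φ = 2 × 7.29×10⁻⁵ × sin 76° = 1.41×10⁻⁴ s⁻¹
Wind speed in SI: 113 knots = 58.1 m/s
Geostrophic balance rearranged: |∂P/∂n| = f ρ V_g
|∂P/∂n| = 1.41×10⁻⁴ × 1.10 × 58.1 = 9.05×10⁻³ Pa/m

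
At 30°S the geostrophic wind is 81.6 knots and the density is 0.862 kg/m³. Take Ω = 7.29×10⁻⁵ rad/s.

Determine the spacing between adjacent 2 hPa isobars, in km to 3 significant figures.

75.8 km

Coriolis parameter at 30°S:
f = 2Ω sin φ = 2 × 7.29×10⁻⁵ × sin 30° = 7.29×10⁻⁵ s⁻¹
Wind speed in SI: 81.6 knots = 42.0 m/s
Geostrophic balance rearranged: |∂P/∂n| = f ρ V_g
|∂P/∂n| = 7.29×10⁻⁵ × 0.862 × 42.0 = 2.64×10⁻³ Pa/m
Isobar spacing: Δn = ΔP/|∂P/∂n| = 200 Pa / 2.64×10⁻³ Pa/m = 75817 m ≈ 75.8 km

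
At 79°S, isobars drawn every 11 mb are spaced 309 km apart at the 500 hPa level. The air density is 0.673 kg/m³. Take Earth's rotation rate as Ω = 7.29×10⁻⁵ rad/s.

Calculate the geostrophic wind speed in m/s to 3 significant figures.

37.0 m/s

Coriolis parameter at 79°S:
f = 2Ω sin φ = 2 × 7.29×10⁻⁵ × sin 79° = 1.43×10⁻⁴ s⁻¹
Pressure gradient: |∂P/∂n| = 1100 Pa / 309000 m = 3.56×10⁻³ Pa/m
Geostrophic balance (pressure-gradient force = Coriolis force):
V_g = (1/(fρ)) |∂P/∂n| = 3.56×10⁻³ / (1.43×10⁻⁴ × 0.673) = 37.0 m/s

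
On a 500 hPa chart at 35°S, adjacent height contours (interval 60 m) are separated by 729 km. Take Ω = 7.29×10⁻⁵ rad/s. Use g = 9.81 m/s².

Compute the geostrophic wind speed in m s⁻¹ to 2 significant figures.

Coriolis parameter at 35°S:
f = 2Ω sin φ = 2 × 7.29×10⁻⁵ × sin 35° = 8.36×10⁻⁵ s⁻¹
Height gradient: |∂Z/∂n| = 60 m / 729000 m = 8.23×10⁻⁵
On a pressure surface, geostrophic balance gives V_g = (g/f)|∂Z/∂n|:
V_g = 9.81 × 8.23×10⁻⁵ / 8.36×10⁻⁵ = 9.65 m/s

9.7 m s⁻¹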